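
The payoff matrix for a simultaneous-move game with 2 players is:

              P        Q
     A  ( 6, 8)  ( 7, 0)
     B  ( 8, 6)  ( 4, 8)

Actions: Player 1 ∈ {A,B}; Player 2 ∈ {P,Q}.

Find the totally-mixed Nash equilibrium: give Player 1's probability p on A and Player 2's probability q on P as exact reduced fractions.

(p,q) = (1/5, 3/5)

P1 indiff ⇒ q·6+(1-q)·7 = q·8+(1-q)·4 ⇒ q(-2) = (1-q)(-3) ⇒ q = 3/5
P2 indiff ⇒ p·8+(1-p)·6 = p·0+(1-p)·8 ⇒ p(8) = (1-p)(2) ⇒ p = 1/5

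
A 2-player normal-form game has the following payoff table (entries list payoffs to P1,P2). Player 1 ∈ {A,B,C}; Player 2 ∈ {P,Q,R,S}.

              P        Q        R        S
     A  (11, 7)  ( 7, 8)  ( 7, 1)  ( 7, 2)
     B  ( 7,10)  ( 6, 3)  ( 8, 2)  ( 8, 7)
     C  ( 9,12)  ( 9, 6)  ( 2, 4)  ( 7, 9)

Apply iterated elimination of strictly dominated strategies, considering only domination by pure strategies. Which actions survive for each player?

P2 drop R (P beats it: A:7>1 B:10>2 C:12>4)
P2 drop S (P beats it: A:7>2 B:10>7 C:12>9)
P1 drop B (A beats it: P:11>7 Q:7>6)
P1→{A,C} P2→{P,Q}

Survivors P1:{A,C} P2:{P,Q}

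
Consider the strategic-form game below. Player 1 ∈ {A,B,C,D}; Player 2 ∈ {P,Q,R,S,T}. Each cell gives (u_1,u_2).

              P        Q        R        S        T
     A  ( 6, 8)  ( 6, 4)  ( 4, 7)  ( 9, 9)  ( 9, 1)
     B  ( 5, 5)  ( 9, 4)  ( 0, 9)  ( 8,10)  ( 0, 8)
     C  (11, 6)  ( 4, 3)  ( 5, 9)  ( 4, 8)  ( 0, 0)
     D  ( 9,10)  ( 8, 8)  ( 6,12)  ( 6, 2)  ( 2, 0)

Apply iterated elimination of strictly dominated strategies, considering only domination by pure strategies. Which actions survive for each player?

P2 drop Q (P beats it: A:8>4 B:5>4 C:6>3 D:10>8)
P1 drop B (A beats it: P:6>5 R:4>0 S:9>8 T:9>0)
P2 drop T (P beats it: A:8>1 C:6>0 D:10>0)
P1→{A,C,D} P2→{P,R,S}

IESDS → P1:{A,C,D} P2:{P,R,S}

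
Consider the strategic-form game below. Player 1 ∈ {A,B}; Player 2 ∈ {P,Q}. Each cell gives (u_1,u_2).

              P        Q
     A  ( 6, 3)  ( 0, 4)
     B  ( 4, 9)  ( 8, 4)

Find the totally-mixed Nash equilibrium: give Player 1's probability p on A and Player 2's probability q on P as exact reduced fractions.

P1 indiff ⇒ q·6+(1-q)·0 = q·4+(1-q)·8 ⇒ q(2) = (1-q)(8) ⇒ q = 4/5
P2 indiff ⇒ p·3+(1-p)·9 = p·4+(1-p)·4 ⇒ p(-1) = (1-p)(-5) ⇒ p = 5/6

(p,q) = (5/6, 4/5)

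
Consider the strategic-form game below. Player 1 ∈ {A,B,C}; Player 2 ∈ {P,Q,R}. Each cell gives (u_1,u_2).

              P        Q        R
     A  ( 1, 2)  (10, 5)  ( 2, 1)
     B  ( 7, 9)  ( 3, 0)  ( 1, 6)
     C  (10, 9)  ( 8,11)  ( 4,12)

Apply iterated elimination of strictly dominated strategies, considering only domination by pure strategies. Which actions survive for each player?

P1 drop B (C beats it: P:10>7 Q:8>3 R:4>1)
P2 drop P (Q beats it: A:5>2 C:11>9)
P1→{A,C} P2→{Q,R}

Survivors P1:{A,C} P2:{Q,R}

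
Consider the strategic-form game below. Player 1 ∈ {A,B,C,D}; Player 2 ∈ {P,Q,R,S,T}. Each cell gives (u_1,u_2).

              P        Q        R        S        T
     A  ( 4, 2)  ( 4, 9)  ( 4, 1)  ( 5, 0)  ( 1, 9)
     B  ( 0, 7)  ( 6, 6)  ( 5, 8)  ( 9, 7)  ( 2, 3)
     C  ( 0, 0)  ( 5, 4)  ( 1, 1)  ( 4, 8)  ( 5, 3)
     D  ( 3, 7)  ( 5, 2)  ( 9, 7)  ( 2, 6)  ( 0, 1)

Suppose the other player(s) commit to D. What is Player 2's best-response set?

BR_2 = {P,R}

u_2(P vs D) = 7
u_2(Q vs D) = 2
u_2(R vs D) = 7
u_2(S vs D) = 6
u_2(T vs D) = 1
max payoff 7 at {P,R}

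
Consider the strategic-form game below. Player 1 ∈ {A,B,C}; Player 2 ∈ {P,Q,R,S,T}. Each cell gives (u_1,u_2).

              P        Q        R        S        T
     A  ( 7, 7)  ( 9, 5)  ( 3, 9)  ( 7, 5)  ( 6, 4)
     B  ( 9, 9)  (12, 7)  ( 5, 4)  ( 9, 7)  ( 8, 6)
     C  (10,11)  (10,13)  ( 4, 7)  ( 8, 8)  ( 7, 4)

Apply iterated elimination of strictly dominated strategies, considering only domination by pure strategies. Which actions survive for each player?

Survivors P1:{B,C} P2:{P,Q}

P1 drop A (B beats it: P:9>7 Q:12>9 R:5>3 S:9>7 T:8>6)
P2 drop R (P beats it: B:9>4 C:11>7)
P2 drop S (P beats it: B:9>7 C:11>8)
P2 drop T (P beats it: B:9>6 C:11>4)
P1→{B,C} P2→{P,Q}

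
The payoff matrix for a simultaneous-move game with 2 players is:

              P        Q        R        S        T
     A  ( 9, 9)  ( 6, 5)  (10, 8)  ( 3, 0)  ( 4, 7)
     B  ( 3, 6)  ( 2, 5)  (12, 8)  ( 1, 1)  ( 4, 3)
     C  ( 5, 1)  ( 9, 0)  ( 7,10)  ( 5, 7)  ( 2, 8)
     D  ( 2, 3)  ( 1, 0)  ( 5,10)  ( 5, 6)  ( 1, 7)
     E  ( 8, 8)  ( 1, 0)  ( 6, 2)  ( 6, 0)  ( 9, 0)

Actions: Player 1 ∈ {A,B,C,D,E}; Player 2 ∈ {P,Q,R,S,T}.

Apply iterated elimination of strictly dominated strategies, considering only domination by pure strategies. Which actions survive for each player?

Survivors P1:{A,B} P2:{P,R}

P2 drop Q (P beats it: A:9>5 B:6>5 C:1>0 D:3>0 E:8>0)
P1 drop D (E beats it: P:8>2 R:6>5 S:6>5 T:9>1)
P2 drop S (R beats it: A:8>0 B:8>1 C:10>7 E:2>0)
P1 drop C (A beats it: P:9>5 R:10>7 T:4>2)
P2 drop T (P beats it: A:9>7 B:6>3 E:8>0)
P1 drop E (A beats it: P:9>8 R:10>6)
P1→{A,B} P2→{P,R}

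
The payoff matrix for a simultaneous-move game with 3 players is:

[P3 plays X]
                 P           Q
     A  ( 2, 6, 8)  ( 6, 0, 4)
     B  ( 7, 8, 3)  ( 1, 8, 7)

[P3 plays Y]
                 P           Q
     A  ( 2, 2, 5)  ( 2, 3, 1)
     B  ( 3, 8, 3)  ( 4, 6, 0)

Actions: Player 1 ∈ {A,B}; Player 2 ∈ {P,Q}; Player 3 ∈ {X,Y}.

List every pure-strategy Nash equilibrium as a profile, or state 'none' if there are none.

(A,P,X): not NE [P1→B gives 7>2]
(A,P,Y): not NE [P1→B gives 3>2; P2→Q gives 3>2; P3→X gives 8>5]
(A,Q,X): not NE [P2→P gives 6>0]
(A,Q,Y): not NE [P1→B gives 4>2; P3→X gives 4>1]
(B,P,X): NE
(B,P,Y): NE
(B,Q,X): not NE [P1→A gives 6>1]
(B,Q,Y): not NE [P2→P gives 8>6; P3→X gives 7>0]

NE set: (B,P,X), (B,P,Y)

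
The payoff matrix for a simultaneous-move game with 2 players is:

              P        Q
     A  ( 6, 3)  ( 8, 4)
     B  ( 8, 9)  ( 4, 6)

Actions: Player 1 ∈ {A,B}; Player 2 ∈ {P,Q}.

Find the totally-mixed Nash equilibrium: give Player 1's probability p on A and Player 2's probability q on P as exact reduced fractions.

(p,q) = (3/4, 2/3)

P1 indiff ⇒ q·6+(1-q)·8 = q·8+(1-q)·4 ⇒ q(-2) = (1-q)(-4) ⇒ q = 2/3
P2 indiff ⇒ p·3+(1-p)·9 = p·4+(1-p)·6 ⇒ p(-1) = (1-p)(-3) ⇒ p = 3/4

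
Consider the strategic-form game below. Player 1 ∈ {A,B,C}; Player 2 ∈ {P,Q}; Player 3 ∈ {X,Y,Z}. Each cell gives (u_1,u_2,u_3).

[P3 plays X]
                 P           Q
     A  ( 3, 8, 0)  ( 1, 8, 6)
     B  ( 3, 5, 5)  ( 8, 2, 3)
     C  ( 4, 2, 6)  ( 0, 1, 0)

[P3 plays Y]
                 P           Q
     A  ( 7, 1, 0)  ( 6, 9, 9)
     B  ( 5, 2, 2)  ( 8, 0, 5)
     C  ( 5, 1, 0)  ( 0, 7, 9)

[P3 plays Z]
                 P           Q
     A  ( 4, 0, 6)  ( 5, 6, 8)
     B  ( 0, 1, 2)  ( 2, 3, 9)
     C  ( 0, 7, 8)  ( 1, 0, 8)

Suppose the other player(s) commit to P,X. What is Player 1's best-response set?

u_1(A vs P,X) = 3
u_1(B vs P,X) = 3
u_1(C vs P,X) = 4
max payoff 4 at {C}

P1 best: {C}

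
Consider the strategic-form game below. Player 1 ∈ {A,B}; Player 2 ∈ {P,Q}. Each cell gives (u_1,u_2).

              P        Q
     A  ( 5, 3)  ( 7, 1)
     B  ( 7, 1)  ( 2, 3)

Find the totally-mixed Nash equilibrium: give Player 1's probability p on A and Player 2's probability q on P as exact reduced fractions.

P1 indiff ⇒ q·5+(1-q)·7 = q·7+(1-q)·2 ⇒ q(-2) = (1-q)(-5) ⇒ q = 5/7
P2 indiff ⇒ p·3+(1-p)·1 = p·1+(1-p)·3 ⇒ p(2) = (1-p)(2) ⇒ p = 1/2

(p,q) = (1/2, 5/7)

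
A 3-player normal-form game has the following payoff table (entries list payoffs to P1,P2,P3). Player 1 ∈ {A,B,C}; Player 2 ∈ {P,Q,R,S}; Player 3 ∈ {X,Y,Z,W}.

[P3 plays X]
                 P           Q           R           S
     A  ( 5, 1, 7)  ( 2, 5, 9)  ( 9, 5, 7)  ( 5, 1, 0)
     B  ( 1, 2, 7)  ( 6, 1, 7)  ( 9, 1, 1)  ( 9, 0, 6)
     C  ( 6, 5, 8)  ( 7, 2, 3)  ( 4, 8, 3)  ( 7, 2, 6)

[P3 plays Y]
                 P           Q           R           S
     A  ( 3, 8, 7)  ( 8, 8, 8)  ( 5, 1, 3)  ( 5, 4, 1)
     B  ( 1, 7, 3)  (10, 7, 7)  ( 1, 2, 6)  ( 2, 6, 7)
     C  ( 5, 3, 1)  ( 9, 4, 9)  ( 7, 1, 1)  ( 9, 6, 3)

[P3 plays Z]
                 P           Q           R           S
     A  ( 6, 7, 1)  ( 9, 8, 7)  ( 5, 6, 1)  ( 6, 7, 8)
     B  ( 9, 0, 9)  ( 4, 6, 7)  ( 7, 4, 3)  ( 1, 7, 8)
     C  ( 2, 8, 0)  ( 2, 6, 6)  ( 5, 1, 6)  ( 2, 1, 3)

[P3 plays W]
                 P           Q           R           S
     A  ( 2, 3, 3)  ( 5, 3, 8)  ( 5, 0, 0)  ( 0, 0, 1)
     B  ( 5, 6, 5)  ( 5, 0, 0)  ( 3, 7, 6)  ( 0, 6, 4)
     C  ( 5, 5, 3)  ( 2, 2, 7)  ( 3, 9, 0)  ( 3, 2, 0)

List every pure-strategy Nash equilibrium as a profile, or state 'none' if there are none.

(A,P,X): not NE [P1→C gives 6>5; P2→R gives 5>1]
(A,P,Y): not NE [P1→C gives 5>3]
(A,P,Z): not NE [P1→B gives 9>6; P2→Q gives 8>7; P3→Y gives 7>1]
(A,P,W): not NE [P1→C gives 5>2; P3→Y gives 7>3]
(A,Q,X): not NE [P1→C gives 7>2]
(A,Q,Y): not NE [P1→B gives 10>8; P3→X gives 9>8]
(A,Q,Z): not NE [P3→X gives 9>7]
(A,Q,W): not NE [P3→X gives 9>8]
(A,R,X): NE
(A,R,Y): not NE [P1→C gives 7>5; P2→Q gives 8>1; P3→X gives 7>3]
(A,R,Z): not NE [P1→B gives 7>5; P2→Q gives 8>6; P3→X gives 7>1]
(A,R,W): not NE [P2→Q gives 3>0; P3→X gives 7>0]
(A,S,X): not NE [P1→B gives 9>5; P2→R gives 5>1; P3→Z gives 8>0]
(A,S,Y): not NE [P1→C gives 9>5; P2→Q gives 8>4; P3→Z gives 8>1]
(A,S,Z): not NE [P2→Q gives 8>7]
(A,S,W): not NE [P1→C gives 3>0; P2→Q gives 3>0; P3→Z gives 8>1]
(B,P,X): not NE [P1→C gives 6>1; P3→Z gives 9>7]
(B,P,Y): not NE [P1→C gives 5>1; P3→Z gives 9>3]
(B,P,Z): not NE [P2→S gives 7>0]
(B,P,W): not NE [P2→R gives 7>6; P3→Z gives 9>5]
(B,Q,X): not NE [P1→C gives 7>6; P2→P gives 2>1]
(B,Q,Y): NE
(B,Q,Z): not NE [P1→A gives 9>4; P2→S gives 7>6]
(B,Q,W): not NE [P2→R gives 7>0; P3→Z gives 7>0]
(B,R,X): not NE [P2→P gives 2>1; P3→W gives 6>1]
(B,R,Y): not NE [P1→C gives 7>1; P2→Q gives 7>2]
(B,R,Z): not NE [P2→S gives 7>4; P3→W gives 6>3]
(B,R,W): not NE [P1→A gives 5>3]
(B,S,X): not NE [P2→P gives 2>0; P3→Z gives 8>6]
(B,S,Y): not NE [P1→C gives 9>2; P2→Q gives 7>6; P3→Z gives 8>7]
(B,S,Z): not NE [P1→A gives 6>1]
(B,S,W): not NE [P1→C gives 3>0; P2→R gives 7>6; P3→Z gives 8>4]
(C,P,X): not NE [P2→R gives 8>5]
(C,P,Y): not NE [P2→S gives 6>3; P3→X gives 8>1]
(C,P,Z): not NE [P1→B gives 9>2; P3→X gives 8>0]
(C,P,W): not NE [P2→R gives 9>5; P3→X gives 8>3]
(C,Q,X): not NE [P2→R gives 8>2; P3→Y gives 9>3]
(C,Q,Y): not NE [P1→B gives 10>9; P2→S gives 6>4]
(C,Q,Z): not NE [P1→A gives 9>2; P2→P gives 8>6; P3→Y gives 9>6]
(C,Q,W): not NE [P1→B gives 5>2; P2→R gives 9>2; P3→Y gives 9>7]
(C,R,X): not NE [P1→B gives 9>4; P3→Z gives 6>3]
(C,R,Y): not NE [P2→S gives 6>1; P3→Z gives 6>1]
(C,R,Z): not NE [P1→B gives 7>5; P2→P gives 8>1]
(C,R,W): not NE [P1→A gives 5>3; P3→Z gives 6>0]
(C,S,X): not NE [P1→B gives 9>7; P2→R gives 8>2]
(C,S,Y): not NE [P3→X gives 6>3]
(C,S,Z): not NE [P1→A gives 6>2; P2→P gives 8>1; P3→X gives 6>3]
(C,S,W): not NE [P2→R gives 9>2; P3→X gives 6>0]

NE set: (A,R,X), (B,Q,Y)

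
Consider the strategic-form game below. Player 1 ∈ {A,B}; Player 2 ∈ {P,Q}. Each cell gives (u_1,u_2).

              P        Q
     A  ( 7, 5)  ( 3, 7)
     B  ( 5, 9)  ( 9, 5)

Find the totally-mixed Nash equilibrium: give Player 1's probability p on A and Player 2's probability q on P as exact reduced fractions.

P1 mixes 2/3 on A; P2 mixes 3/4 on P

P1 indiff ⇒ q·7+(1-q)·3 = q·5+(1-q)·9 ⇒ q(2) = (1-q)(6) ⇒ q = 3/4
P2 indiff ⇒ p·5+(1-p)·9 = p·7+(1-p)·5 ⇒ p(-2) = (1-p)(-4) ⇒ p = 2/3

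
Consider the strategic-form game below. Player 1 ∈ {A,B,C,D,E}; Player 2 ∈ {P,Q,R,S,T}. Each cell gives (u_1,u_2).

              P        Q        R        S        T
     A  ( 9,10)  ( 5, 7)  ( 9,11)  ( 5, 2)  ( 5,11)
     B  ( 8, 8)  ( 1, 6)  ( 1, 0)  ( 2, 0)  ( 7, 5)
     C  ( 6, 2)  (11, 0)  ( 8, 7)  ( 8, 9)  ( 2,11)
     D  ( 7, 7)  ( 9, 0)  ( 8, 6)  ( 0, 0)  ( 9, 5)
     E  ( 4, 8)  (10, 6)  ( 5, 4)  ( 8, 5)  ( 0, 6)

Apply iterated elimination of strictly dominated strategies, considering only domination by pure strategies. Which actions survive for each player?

Remaining: P1:{A,B,D} P2:{P,R,T}

P2 drop Q (P beats it: A:10>7 B:8>6 C:2>0 D:7>0 E:8>6)
P2 drop S (T beats it: A:11>2 B:5>0 C:11>9 D:5>0 E:6>5)
P1 drop C (A beats it: P:9>6 R:9>8 T:5>2)
P1 drop E (A beats it: P:9>4 R:9>5 T:5>0)
P1→{A,B,D} P2→{P,R,T}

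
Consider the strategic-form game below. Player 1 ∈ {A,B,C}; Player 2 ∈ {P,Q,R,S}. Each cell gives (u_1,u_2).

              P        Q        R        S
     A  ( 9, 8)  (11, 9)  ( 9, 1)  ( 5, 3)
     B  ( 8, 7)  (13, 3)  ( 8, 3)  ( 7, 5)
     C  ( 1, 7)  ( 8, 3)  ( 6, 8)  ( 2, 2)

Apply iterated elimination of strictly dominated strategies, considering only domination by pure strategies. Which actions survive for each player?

Remaining: P1:{A,B} P2:{P,Q}

P1 drop C (A beats it: P:9>1 Q:11>8 R:9>6 S:5>2)
P2 drop R (P beats it: A:8>1 B:7>3)
P2 drop S (P beats it: A:8>3 B:7>5)
P1→{A,B} P2→{P,Q}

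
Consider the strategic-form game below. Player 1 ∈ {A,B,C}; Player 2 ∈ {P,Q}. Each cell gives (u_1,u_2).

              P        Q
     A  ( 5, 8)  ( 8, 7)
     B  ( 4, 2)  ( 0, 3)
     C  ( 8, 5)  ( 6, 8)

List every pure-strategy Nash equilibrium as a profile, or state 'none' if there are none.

Equilibria: none

(A,P): not NE [P1→C gives 8>5]
(A,Q): not NE [P2→P gives 8>7]
(B,P): not NE [P1→C gives 8>4; P2→Q gives 3>2]
(B,Q): not NE [P1→A gives 8>0]
(C,P): not NE [P2→Q gives 8>5]
(C,Q): not NE [P1→A gives 8>6]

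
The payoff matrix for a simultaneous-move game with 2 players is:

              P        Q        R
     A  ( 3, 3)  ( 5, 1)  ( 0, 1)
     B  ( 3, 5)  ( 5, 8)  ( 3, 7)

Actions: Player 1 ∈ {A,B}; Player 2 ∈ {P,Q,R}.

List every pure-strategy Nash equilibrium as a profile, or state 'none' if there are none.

(A,P): NE
(A,Q): not NE [P2→P gives 3>1]
(A,R): not NE [P1→B gives 3>0; P2→P gives 3>1]
(B,P): not NE [P2→Q gives 8>5]
(B,Q): NE
(B,R): not NE [P2→Q gives 8>7]

Nash profiles: (A,P), (B,Q)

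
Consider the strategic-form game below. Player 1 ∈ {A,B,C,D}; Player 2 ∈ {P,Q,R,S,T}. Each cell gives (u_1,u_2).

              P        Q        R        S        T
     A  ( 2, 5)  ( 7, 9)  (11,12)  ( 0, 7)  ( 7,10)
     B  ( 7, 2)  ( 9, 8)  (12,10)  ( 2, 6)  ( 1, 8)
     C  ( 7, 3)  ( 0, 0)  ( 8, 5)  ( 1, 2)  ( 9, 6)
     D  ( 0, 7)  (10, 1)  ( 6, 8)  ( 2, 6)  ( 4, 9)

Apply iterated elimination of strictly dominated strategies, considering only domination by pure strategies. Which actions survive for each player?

Remaining: P1:{A,B,C} P2:{R,T}

P2 drop P (R beats it: A:12>5 B:10>2 C:5>3 D:8>7)
P2 drop Q (R beats it: A:12>9 B:10>8 C:5>0 D:8>1)
P2 drop S (R beats it: A:12>7 B:10>6 C:5>2 D:8>6)
P1 drop D (A beats it: R:11>6 T:7>4)
P1→{A,B,C} P2→{R,T}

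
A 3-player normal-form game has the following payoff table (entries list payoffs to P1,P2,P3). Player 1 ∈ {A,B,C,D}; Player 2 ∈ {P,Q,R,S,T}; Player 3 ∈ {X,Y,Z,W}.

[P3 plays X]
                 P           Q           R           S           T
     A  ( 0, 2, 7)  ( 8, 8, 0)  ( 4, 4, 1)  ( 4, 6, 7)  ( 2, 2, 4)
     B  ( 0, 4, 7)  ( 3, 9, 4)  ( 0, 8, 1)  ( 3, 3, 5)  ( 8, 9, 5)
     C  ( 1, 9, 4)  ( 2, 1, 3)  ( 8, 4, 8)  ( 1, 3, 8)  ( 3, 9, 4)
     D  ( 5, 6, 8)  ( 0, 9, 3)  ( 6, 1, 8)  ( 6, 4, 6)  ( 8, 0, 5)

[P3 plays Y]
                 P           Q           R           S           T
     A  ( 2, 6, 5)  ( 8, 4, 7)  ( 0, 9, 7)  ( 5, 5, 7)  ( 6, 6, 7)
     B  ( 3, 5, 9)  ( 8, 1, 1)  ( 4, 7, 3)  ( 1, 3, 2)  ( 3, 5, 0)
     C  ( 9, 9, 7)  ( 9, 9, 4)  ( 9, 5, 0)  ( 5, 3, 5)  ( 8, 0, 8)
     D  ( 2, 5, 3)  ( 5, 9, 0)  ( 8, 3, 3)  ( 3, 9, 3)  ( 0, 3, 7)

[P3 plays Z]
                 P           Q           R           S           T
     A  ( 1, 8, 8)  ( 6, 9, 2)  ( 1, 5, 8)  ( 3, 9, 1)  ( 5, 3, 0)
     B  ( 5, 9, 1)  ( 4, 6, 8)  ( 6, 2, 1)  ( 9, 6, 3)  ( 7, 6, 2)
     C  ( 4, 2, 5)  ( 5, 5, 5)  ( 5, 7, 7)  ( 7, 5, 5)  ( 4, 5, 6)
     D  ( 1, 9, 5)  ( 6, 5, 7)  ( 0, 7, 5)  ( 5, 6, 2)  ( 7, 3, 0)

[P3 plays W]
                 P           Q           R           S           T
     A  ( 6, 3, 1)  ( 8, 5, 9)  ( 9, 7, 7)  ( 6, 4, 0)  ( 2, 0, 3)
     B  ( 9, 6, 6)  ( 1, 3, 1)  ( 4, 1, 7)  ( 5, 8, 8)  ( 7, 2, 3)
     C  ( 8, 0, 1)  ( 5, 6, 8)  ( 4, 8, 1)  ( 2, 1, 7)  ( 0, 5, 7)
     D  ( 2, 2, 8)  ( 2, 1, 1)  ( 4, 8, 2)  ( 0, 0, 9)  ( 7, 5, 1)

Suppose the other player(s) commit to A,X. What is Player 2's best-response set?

u_2(P vs A,X) = 2
u_2(Q vs A,X) = 8
u_2(R vs A,X) = 4
u_2(S vs A,X) = 6
u_2(T vs A,X) = 2
max payoff 8 at {Q}

argmax u_2 = {Q}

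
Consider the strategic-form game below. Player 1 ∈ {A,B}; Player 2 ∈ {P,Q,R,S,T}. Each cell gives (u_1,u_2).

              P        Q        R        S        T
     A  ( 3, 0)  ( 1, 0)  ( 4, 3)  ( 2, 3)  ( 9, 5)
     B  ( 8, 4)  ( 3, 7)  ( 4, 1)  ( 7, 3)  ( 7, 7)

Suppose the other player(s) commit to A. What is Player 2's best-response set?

BR_2 = {T}

u_2(P vs A) = 0
u_2(Q vs A) = 0
u_2(R vs A) = 3
u_2(S vs A) = 3
u_2(T vs A) = 5
max payoff 5 at {T}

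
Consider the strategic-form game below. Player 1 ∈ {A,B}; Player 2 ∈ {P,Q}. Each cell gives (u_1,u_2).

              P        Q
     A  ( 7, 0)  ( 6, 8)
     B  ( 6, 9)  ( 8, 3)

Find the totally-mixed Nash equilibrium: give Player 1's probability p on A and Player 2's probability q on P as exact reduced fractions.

p=3/7, q=2/3

P1 indiff ⇒ q·7+(1-q)·6 = q·6+(1-q)·8 ⇒ q(1) = (1-q)(2) ⇒ q = 2/3
P2 indiff ⇒ p·0+(1-p)·9 = p·8+(1-p)·3 ⇒ p(-8) = (1-p)(-6) ⇒ p = 3/7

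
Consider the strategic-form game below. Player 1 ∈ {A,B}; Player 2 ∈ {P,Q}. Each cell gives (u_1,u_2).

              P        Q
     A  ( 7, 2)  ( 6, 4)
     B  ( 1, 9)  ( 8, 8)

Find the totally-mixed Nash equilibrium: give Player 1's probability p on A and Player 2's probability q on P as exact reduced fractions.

P1 indiff ⇒ q·7+(1-q)·6 = q·1+(1-q)·8 ⇒ q(6) = (1-q)(2) ⇒ q = 1/4
P2 indiff ⇒ p·2+(1-p)·9 = p·4+(1-p)·8 ⇒ p(-2) = (1-p)(-1) ⇒ p = 1/3

(p,q) = (1/3, 1/4)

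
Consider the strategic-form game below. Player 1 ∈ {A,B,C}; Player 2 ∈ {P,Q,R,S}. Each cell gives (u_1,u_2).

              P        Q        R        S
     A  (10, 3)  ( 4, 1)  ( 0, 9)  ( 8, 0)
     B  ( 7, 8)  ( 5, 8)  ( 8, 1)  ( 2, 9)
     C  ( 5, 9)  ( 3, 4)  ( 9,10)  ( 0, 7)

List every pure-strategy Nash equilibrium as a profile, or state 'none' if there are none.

Nash profiles: (C,R)

(A,P): not NE [P2→R gives 9>3]
(A,Q): not NE [P1→B gives 5>4; P2→R gives 9>1]
(A,R): not NE [P1→C gives 9>0]
(A,S): not NE [P2→R gives 9>0]
(B,P): not NE [P1→A gives 10>7; P2→S gives 9>8]
(B,Q): not NE [P2→S gives 9>8]
(B,R): not NE [P1→C gives 9>8; P2→S gives 9>1]
(B,S): not NE [P1→A gives 8>2]
(C,P): not NE [P1→A gives 10>5; P2→R gives 10>9]
(C,Q): not NE [P1→B gives 5>3; P2→R gives 10>4]
(C,R): NE
(C,S): not NE [P1→A gives 8>0; P2→R gives 10>7]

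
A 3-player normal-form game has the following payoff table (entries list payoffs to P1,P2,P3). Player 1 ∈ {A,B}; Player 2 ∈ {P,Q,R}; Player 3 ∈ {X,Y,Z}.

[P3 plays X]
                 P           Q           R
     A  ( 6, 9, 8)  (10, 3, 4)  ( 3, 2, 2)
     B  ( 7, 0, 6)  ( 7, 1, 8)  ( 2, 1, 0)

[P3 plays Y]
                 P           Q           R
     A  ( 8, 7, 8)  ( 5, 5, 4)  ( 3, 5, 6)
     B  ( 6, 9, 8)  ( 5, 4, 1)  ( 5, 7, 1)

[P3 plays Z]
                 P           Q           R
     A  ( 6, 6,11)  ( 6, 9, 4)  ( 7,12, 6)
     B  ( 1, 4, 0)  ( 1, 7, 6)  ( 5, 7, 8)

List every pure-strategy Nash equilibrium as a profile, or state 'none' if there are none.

PSNE = {(A,R,Z)}

(A,P,X): not NE [P1→B gives 7>6; P3→Z gives 11>8]
(A,P,Y): not NE [P3→Z gives 11>8]
(A,P,Z): not NE [P2→R gives 12>6]
(A,Q,X): not NE [P2→P gives 9>3]
(A,Q,Y): not NE [P2→P gives 7>5]
(A,Q,Z): not NE [P2→R gives 12>9]
(A,R,X): not NE [P2→P gives 9>2; P3→Z gives 6>2]
(A,R,Y): not NE [P1→B gives 5>3; P2→P gives 7>5]
(A,R,Z): NE
(B,P,X): not NE [P2→R gives 1>0; P3→Y gives 8>6]
(B,P,Y): not NE [P1→A gives 8>6]
(B,P,Z): not NE [P1→A gives 6>1; P2→R gives 7>4; P3→Y gives 8>0]
(B,Q,X): not NE [P1→A gives 10>7]
(B,Q,Y): not NE [P2→P gives 9>4; P3→X gives 8>1]
(B,Q,Z): not NE [P1→A gives 6>1; P3→X gives 8>6]
(B,R,X): not NE [P1→A gives 3>2; P3→Z gives 8>0]
(B,R,Y): not NE [P2→P gives 9>7; P3→Z gives 8>1]
(B,R,Z): not NE [P1→A gives 7>5]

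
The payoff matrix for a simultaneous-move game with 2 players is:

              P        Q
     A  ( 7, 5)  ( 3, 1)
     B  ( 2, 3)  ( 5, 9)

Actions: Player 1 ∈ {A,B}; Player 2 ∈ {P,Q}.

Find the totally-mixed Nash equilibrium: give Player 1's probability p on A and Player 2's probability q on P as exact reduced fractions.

P1 indiff ⇒ q·7+(1-q)·3 = q·2+(1-q)·5 ⇒ q(5) = (1-q)(2) ⇒ q = 2/7
P2 indiff ⇒ p·5+(1-p)·3 = p·1+(1-p)·9 ⇒ p(4) = (1-p)(6) ⇒ p = 3/5

(p,q) = (3/5, 2/7)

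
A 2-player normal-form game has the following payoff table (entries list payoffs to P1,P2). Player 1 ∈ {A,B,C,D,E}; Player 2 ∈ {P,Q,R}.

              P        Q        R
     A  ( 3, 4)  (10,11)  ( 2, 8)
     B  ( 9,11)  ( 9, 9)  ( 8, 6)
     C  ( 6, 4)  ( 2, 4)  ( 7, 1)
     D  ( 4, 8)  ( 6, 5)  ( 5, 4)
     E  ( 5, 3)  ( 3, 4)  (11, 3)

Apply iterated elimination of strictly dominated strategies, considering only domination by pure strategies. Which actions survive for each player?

IESDS → P1:{A,B} P2:{P,Q}

P1 drop C (B beats it: P:9>6 Q:9>2 R:8>7)
P1 drop D (B beats it: P:9>4 Q:9>6 R:8>5)
P2 drop R (Q beats it: A:11>8 B:9>6 E:4>3)
P1 drop E (B beats it: P:9>5 Q:9>3)
P1→{A,B} P2→{P,Q}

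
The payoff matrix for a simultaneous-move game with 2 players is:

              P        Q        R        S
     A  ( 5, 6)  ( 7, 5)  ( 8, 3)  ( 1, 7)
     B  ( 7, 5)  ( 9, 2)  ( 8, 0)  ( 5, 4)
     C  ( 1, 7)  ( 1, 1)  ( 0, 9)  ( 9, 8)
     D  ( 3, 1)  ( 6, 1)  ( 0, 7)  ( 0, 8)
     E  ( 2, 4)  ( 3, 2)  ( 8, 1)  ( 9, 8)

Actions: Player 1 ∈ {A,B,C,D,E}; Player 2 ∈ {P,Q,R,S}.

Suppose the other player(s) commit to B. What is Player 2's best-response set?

argmax u_2 = {P}

u_2(P vs B) = 5
u_2(Q vs B) = 2
u_2(R vs B) = 0
u_2(S vs B) = 4
max payoff 5 at {P}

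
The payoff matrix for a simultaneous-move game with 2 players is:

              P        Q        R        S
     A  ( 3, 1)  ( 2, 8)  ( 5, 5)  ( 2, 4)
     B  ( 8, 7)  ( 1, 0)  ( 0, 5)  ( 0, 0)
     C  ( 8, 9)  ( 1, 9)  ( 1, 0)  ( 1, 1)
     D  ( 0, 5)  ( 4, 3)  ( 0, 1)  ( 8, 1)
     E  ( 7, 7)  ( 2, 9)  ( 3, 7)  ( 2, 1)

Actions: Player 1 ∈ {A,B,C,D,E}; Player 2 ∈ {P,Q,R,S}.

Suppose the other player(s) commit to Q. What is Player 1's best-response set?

u_1(A vs Q) = 2
u_1(B vs Q) = 1
u_1(C vs Q) = 1
u_1(D vs Q) = 4
u_1(E vs Q) = 2
max payoff 4 at {D}

BR_1 = {D}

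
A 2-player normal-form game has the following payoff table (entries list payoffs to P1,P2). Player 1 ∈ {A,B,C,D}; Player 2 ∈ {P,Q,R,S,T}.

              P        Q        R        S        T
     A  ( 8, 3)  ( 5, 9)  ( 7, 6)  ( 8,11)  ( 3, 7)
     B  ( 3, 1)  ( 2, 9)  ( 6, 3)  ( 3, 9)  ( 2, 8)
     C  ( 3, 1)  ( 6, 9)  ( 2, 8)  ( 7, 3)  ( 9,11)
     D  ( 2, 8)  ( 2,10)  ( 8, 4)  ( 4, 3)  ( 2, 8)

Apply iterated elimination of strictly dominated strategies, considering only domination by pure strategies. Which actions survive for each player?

IESDS → P1:{A,C} P2:{Q,S,T}

P1 drop B (A beats it: P:8>3 Q:5>2 R:7>6 S:8>3 T:3>2)
P2 drop P (Q beats it: A:9>3 C:9>1 D:10>8)
P2 drop R (Q beats it: A:9>6 C:9>8 D:10>4)
P1 drop D (A beats it: Q:5>2 S:8>4 T:3>2)
P1→{A,C} P2→{Q,S,T}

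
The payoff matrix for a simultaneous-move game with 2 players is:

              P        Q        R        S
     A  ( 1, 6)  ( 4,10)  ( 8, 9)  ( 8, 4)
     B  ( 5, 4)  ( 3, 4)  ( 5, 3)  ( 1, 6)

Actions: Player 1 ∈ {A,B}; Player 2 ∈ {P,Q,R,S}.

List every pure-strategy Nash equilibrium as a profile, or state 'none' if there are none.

(A,P): not NE [P1→B gives 5>1; P2→Q gives 10>6]
(A,Q): NE
(A,R): not NE [P2→Q gives 10>9]
(A,S): not NE [P2→Q gives 10>4]
(B,P): not NE [P2→S gives 6>4]
(B,Q): not NE [P1→A gives 4>3; P2→S gives 6>4]
(B,R): not NE [P1→A gives 8>5; P2→S gives 6>3]
(B,S): not NE [P1→A gives 8>1]

PSNE = {(A,Q)}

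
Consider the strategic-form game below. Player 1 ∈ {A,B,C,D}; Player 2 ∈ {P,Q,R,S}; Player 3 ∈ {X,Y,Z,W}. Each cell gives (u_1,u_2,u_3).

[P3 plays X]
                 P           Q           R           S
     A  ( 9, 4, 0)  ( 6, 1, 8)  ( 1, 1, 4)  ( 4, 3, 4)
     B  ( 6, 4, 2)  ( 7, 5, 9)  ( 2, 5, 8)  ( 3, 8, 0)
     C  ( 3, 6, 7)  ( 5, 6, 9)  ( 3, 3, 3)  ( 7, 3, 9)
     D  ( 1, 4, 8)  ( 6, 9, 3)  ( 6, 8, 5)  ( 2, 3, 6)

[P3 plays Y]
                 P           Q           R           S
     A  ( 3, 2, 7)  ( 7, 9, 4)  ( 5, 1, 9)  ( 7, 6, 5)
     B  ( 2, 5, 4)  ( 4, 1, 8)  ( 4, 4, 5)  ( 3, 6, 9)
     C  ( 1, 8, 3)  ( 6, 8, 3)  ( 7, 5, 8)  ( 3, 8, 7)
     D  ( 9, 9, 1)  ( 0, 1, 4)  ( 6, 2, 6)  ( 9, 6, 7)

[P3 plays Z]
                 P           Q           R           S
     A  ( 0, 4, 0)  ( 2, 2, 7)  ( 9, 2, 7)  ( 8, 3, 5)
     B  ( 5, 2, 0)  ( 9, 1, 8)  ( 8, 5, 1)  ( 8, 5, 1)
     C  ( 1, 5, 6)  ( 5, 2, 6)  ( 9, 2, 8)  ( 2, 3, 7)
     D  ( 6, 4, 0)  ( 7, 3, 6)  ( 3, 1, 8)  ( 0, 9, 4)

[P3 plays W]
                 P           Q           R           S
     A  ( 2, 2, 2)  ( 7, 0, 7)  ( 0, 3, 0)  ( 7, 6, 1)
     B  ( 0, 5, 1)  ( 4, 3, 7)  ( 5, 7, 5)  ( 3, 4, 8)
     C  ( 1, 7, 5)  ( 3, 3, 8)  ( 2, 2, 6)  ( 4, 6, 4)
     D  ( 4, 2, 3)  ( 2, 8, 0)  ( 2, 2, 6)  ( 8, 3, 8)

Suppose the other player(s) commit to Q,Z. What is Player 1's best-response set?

BR_1 = {B}

u_1(A vs Q,Z) = 2
u_1(B vs Q,Z) = 9
u_1(C vs Q,Z) = 5
u_1(D vs Q,Z) = 7
max payoff 9 at {B}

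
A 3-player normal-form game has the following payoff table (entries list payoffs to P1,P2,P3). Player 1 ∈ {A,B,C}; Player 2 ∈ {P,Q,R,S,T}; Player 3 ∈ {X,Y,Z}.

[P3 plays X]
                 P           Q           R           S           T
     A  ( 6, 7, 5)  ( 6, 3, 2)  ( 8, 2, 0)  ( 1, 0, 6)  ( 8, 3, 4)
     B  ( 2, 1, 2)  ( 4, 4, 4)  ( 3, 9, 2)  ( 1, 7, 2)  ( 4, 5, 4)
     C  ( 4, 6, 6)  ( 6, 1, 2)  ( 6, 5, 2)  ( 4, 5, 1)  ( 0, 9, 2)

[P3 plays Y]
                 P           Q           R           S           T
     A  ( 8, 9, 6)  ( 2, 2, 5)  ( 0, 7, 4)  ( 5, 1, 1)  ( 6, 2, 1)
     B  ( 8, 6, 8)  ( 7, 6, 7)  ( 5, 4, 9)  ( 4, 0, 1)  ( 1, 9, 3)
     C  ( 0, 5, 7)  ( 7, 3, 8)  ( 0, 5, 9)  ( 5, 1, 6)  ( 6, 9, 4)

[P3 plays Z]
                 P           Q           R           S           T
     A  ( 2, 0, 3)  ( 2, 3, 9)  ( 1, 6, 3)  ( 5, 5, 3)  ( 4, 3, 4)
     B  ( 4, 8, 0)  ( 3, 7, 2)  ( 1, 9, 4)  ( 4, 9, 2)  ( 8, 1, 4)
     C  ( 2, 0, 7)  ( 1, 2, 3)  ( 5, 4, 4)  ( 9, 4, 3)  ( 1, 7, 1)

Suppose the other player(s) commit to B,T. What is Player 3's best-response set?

u_3(X vs B,T) = 4
u_3(Y vs B,T) = 3
u_3(Z vs B,T) = 4
max payoff 4 at {X,Z}

P3 best: {X,Z}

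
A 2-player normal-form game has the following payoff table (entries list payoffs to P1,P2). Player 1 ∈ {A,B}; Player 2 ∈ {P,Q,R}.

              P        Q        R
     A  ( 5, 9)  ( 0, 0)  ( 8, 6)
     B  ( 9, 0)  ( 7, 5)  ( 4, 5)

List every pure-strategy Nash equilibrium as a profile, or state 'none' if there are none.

(A,P): not NE [P1→B gives 9>5]
(A,Q): not NE [P1→B gives 7>0; P2→P gives 9>0]
(A,R): not NE [P2→P gives 9>6]
(B,P): not NE [P2→R gives 5>0]
(B,Q): NE
(B,R): not NE [P1→A gives 8>4]

PSNE = {(B,Q)}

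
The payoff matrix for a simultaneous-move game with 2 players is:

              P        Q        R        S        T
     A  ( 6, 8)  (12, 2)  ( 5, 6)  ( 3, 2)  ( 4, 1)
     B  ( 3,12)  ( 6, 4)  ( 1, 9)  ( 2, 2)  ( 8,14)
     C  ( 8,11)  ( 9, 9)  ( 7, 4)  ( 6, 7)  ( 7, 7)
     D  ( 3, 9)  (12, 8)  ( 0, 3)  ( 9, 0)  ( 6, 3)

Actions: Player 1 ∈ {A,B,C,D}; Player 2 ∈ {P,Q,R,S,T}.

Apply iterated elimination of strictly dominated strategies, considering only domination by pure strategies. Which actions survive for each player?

P2 drop Q (P beats it: A:8>2 B:12>4 C:11>9 D:9>8)
P1 drop A (C beats it: P:8>6 R:7>5 S:6>3 T:7>4)
P2 drop R (P beats it: B:12>9 C:11>4 D:9>3)
P2 drop S (P beats it: B:12>2 C:11>7 D:9>0)
P1 drop D (C beats it: P:8>3 T:7>6)
P1→{B,C} P2→{P,T}

IESDS → P1:{B,C} P2:{P,T}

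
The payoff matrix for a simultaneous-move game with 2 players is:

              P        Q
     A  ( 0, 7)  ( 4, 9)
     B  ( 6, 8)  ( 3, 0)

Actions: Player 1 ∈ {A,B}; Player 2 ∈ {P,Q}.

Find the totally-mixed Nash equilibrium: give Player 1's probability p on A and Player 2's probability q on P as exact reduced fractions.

P1 indiff ⇒ q·0+(1-q)·4 = q·6+(1-q)·3 ⇒ q(-6) = (1-q)(-1) ⇒ q = 1/7
P2 indiff ⇒ p·7+(1-p)·8 = p·9+(1-p)·0 ⇒ p(-2) = (1-p)(-8) ⇒ p = 4/5

p=4/5, q=1/7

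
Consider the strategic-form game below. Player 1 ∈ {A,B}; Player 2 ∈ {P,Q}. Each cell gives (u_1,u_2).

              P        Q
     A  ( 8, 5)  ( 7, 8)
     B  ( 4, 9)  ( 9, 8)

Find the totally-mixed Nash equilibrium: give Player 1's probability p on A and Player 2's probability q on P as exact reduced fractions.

P1 mixes 1/4 on A; P2 mixes 1/3 on P

P1 indiff ⇒ q·8+(1-q)·7 = q·4+(1-q)·9 ⇒ q(4) = (1-q)(2) ⇒ q = 1/3
P2 indiff ⇒ p·5+(1-p)·9 = p·8+(1-p)·8 ⇒ p(-3) = (1-p)(-1) ⇒ p = 1/4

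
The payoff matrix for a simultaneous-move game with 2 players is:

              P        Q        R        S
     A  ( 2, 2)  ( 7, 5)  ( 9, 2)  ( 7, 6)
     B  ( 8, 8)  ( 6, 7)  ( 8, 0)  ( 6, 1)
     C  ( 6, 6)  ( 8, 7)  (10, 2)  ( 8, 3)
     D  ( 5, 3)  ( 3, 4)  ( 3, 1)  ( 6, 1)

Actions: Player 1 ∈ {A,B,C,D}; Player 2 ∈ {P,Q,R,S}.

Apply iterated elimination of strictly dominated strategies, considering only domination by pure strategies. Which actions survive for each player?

Survivors P1:{B,C} P2:{P,Q}

P1 drop A (C beats it: P:6>2 Q:8>7 R:10>9 S:8>7)
P1 drop D (C beats it: P:6>5 Q:8>3 R:10>3 S:8>6)
P2 drop R (P beats it: B:8>0 C:6>2)
P2 drop S (P beats it: B:8>1 C:6>3)
P1→{B,C} P2→{P,Q}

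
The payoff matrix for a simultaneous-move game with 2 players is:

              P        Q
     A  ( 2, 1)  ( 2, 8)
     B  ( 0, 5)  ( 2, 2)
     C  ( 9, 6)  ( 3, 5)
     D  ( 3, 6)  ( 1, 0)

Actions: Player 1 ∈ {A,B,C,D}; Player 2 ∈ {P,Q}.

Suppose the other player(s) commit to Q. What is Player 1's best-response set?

u_1(A vs Q) = 2
u_1(B vs Q) = 2
u_1(C vs Q) = 3
u_1(D vs Q) = 1
max payoff 3 at {C}

BR_1 = {C}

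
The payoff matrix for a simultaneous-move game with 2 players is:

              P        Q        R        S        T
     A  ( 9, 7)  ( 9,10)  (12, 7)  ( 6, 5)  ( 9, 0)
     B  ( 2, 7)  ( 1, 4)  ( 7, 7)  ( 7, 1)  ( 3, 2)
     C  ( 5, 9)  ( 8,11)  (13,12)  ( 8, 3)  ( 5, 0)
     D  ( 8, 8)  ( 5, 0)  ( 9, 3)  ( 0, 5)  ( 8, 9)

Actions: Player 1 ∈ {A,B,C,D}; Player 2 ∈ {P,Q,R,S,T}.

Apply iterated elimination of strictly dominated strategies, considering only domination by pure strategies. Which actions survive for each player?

IESDS → P1:{A,C} P2:{Q,R}

P1 drop B (C beats it: P:5>2 Q:8>1 R:13>7 S:8>7 T:5>3)
P1 drop D (A beats it: P:9>8 Q:9>5 R:12>9 S:6>0 T:9>8)
P2 drop P (Q beats it: A:10>7 C:11>9)
P2 drop S (Q beats it: A:10>5 C:11>3)
P2 drop T (Q beats it: A:10>0 C:11>0)
P1→{A,C} P2→{Q,R}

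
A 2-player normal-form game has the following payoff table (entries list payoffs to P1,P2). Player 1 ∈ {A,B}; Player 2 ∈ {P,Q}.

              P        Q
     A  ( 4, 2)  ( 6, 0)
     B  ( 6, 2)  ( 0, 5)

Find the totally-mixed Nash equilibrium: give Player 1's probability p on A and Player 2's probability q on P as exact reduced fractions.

P1 indiff ⇒ q·4+(1-q)·6 = q·6+(1-q)·0 ⇒ q(-2) = (1-q)(-6) ⇒ q = 3/4
P2 indiff ⇒ p·2+(1-p)·2 = p·0+(1-p)·5 ⇒ p(2) = (1-p)(3) ⇒ p = 3/5

p=3/5, q=3/4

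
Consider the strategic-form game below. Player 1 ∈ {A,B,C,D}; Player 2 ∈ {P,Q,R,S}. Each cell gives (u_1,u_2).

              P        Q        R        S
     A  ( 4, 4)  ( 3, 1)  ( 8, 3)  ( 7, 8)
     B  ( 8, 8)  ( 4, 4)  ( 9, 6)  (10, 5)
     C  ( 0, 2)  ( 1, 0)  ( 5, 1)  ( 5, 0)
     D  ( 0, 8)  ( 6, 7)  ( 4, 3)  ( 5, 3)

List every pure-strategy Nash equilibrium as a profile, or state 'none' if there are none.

Nash profiles: (B,P)

(A,P): not NE [P1→B gives 8>4; P2→S gives 8>4]
(A,Q): not NE [P1→D gives 6>3; P2→S gives 8>1]
(A,R): not NE [P1→B gives 9>8; P2→S gives 8>3]
(A,S): not NE [P1→B gives 10>7]
(B,P): NE
(B,Q): not NE [P1→D gives 6>4; P2→P gives 8>4]
(B,R): not NE [P2→P gives 8>6]
(B,S): not NE [P2→P gives 8>5]
(C,P): not NE [P1→B gives 8>0]
(C,Q): not NE [P1→D gives 6>1; P2→P gives 2>0]
(C,R): not NE [P1→B gives 9>5; P2→P gives 2>1]
(C,S): not NE [P1→B gives 10>5; P2→P gives 2>0]
(D,P): not NE [P1→B gives 8>0]
(D,Q): not NE [P2→P gives 8>7]
(D,R): not NE [P1→B gives 9>4; P2→P gives 8>3]
(D,S): not NE [P1→B gives 10>5; P2→P gives 8>3]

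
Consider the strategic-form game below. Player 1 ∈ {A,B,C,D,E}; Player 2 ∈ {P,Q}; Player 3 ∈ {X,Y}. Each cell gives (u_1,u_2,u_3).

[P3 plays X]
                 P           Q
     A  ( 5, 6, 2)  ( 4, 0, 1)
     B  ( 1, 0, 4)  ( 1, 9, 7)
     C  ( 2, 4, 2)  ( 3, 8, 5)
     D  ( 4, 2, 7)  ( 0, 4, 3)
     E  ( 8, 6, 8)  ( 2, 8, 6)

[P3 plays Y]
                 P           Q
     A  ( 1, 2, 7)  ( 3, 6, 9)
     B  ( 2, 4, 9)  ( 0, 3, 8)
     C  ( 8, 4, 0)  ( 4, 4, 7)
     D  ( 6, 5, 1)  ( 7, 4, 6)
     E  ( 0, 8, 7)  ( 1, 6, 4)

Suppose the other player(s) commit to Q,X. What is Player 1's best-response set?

u_1(A vs Q,X) = 4
u_1(B vs Q,X) = 1
u_1(C vs Q,X) = 3
u_1(D vs Q,X) = 0
u_1(E vs Q,X) = 2
max payoff 4 at {A}

argmax u_1 = {A}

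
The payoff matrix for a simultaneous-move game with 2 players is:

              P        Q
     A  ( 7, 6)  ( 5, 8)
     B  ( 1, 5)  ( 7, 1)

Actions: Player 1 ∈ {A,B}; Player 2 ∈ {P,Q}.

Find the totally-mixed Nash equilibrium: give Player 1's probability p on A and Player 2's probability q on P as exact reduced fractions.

P1 indiff ⇒ q·7+(1-q)·5 = q·1+(1-q)·7 ⇒ q(6) = (1-q)(2) ⇒ q = 1/4
P2 indiff ⇒ p·6+(1-p)·5 = p·8+(1-p)·1 ⇒ p(-2) = (1-p)(-4) ⇒ p = 2/3

P1 mixes 2/3 on A; P2 mixes 1/4 on P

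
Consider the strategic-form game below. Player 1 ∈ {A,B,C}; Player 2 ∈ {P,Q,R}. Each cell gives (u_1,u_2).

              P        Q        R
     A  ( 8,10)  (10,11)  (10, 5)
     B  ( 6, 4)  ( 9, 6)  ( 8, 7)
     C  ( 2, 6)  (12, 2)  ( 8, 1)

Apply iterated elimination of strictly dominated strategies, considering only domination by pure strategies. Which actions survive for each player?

Remaining: P1:{A,C} P2:{P,Q}

P1 drop B (A beats it: P:8>6 Q:10>9 R:10>8)
P2 drop R (P beats it: A:10>5 C:6>1)
P1→{A,C} P2→{P,Q}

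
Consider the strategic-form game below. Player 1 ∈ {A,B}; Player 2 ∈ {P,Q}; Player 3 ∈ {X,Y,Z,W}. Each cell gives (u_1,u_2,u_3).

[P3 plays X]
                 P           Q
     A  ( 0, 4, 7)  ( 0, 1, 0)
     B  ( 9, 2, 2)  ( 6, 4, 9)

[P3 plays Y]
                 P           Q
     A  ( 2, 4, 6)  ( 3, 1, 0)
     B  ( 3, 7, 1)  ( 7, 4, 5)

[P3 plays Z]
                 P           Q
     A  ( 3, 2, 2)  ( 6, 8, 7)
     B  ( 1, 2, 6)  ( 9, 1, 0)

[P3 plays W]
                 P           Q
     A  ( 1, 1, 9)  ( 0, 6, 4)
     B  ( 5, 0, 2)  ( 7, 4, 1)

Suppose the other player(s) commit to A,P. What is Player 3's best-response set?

u_3(X vs A,P) = 7
u_3(Y vs A,P) = 6
u_3(Z vs A,P) = 2
u_3(W vs A,P) = 9
max payoff 9 at {W}

P3 best: {W}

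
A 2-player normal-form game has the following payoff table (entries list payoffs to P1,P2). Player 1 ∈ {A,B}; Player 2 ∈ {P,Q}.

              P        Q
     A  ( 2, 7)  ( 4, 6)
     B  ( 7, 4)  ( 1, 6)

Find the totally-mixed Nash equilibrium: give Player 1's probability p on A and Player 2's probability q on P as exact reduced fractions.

P1 mixes 2/3 on A; P2 mixes 3/8 on P

P1 indiff ⇒ q·2+(1-q)·4 = q·7+(1-q)·1 ⇒ q(-5) = (1-q)(-3) ⇒ q = 3/8
P2 indiff ⇒ p·7+(1-p)·4 = p·6+(1-p)·6 ⇒ p(1) = (1-p)(2) ⇒ p = 2/3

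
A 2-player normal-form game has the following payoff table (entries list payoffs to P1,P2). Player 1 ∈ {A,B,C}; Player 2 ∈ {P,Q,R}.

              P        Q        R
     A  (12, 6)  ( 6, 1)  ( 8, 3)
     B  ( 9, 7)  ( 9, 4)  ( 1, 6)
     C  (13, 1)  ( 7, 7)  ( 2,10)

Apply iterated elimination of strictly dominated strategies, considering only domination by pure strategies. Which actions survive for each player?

IESDS → P1:{A,C} P2:{P,R}

P2 drop Q (R beats it: A:3>1 B:6>4 C:10>7)
P1 drop B (A beats it: P:12>9 R:8>1)
P1→{A,C} P2→{P,R}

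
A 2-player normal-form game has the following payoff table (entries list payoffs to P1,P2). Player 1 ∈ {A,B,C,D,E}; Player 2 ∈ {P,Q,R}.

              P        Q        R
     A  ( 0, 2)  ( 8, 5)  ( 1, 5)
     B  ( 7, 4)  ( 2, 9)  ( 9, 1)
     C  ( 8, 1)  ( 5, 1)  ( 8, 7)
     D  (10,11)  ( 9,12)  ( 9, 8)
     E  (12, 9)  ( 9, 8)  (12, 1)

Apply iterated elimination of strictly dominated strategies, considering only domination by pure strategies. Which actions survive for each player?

P1 drop A (D beats it: P:10>0 Q:9>8 R:9>1)
P1 drop B (E beats it: P:12>7 Q:9>2 R:12>9)
P1 drop C (D beats it: P:10>8 Q:9>5 R:9>8)
P2 drop R (P beats it: D:11>8 E:9>1)
P1→{D,E} P2→{P,Q}

IESDS → P1:{D,E} P2:{P,Q}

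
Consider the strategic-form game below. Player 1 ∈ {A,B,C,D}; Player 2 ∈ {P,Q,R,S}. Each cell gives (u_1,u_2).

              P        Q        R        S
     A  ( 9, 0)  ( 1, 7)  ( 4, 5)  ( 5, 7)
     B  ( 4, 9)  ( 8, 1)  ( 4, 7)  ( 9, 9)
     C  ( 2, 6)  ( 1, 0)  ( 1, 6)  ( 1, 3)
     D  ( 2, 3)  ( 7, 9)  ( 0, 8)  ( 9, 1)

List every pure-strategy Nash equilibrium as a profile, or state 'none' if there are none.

(A,P): not NE [P2→S gives 7>0]
(A,Q): not NE [P1→B gives 8>1]
(A,R): not NE [P2→S gives 7>5]
(A,S): not NE [P1→D gives 9>5]
(B,P): not NE [P1→A gives 9>4]
(B,Q): not NE [P2→S gives 9>1]
(B,R): not NE [P2→S gives 9>7]
(B,S): NE
(C,P): not NE [P1→A gives 9>2]
(C,Q): not NE [P1→B gives 8>1; P2→R gives 6>0]
(C,R): not NE [P1→B gives 4>1]
(C,S): not NE [P1→D gives 9>1; P2→R gives 6>3]
(D,P): not NE [P1→A gives 9>2; P2→Q gives 9>3]
(D,Q): not NE [P1→B gives 8>7]
(D,R): not NE [P1→B gives 4>0; P2→Q gives 9>8]
(D,S): not NE [P2→Q gives 9>1]

NE set: (B,S)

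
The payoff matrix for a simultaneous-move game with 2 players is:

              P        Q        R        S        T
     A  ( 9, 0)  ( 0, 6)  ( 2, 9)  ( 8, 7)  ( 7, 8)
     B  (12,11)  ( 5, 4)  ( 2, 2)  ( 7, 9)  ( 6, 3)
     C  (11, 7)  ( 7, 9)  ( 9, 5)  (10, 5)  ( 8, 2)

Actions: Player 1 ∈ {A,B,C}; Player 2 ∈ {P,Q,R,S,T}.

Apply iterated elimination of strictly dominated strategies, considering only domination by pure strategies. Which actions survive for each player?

IESDS → P1:{B,C} P2:{P,Q}

P1 drop A (C beats it: P:11>9 Q:7>0 R:9>2 S:10>8 T:8>7)
P2 drop R (P beats it: B:11>2 C:7>5)
P2 drop S (P beats it: B:11>9 C:7>5)
P2 drop T (P beats it: B:11>3 C:7>2)
P1→{B,C} P2→{P,Q}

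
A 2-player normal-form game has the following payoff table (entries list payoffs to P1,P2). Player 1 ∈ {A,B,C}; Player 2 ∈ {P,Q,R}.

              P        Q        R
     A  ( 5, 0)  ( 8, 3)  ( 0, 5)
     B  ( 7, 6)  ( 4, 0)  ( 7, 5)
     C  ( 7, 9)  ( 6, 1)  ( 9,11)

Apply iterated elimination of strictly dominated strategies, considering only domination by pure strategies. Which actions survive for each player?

Remaining: P1:{B,C} P2:{P,R}

P2 drop Q (R beats it: A:5>3 B:5>0 C:11>1)
P1 drop A (B beats it: P:7>5 R:7>0)
P1→{B,C} P2→{P,R}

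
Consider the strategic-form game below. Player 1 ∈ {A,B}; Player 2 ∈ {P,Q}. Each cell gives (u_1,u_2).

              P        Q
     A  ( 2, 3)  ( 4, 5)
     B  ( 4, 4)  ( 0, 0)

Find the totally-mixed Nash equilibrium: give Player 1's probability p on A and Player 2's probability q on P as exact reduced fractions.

P1 indiff ⇒ q·2+(1-q)·4 = q·4+(1-q)·0 ⇒ q(-2) = (1-q)(-4) ⇒ q = 2/3
P2 indiff ⇒ p·3+(1-p)·4 = p·5+(1-p)·0 ⇒ p(-2) = (1-p)(-4) ⇒ p = 2/3

P1 mixes 2/3 on A; P2 mixes 2/3 on P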